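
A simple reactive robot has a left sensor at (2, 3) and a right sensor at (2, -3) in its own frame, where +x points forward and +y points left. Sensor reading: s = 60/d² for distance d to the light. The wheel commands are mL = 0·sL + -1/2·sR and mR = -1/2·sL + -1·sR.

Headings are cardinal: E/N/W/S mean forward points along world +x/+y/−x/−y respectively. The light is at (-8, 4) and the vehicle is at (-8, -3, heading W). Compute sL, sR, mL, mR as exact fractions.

left sensor world pos  = (-10, -6); dL² = 104
right sensor world pos = (-10, 0); dR² = 20
sL = 60/104 = 15/26
sR = 60/20 = 3
mL = 0·sL + -1/2·sR = -3/2
mR = -1/2·sL + -1·sR = -171/52

15/26 3 -3/2 -171/52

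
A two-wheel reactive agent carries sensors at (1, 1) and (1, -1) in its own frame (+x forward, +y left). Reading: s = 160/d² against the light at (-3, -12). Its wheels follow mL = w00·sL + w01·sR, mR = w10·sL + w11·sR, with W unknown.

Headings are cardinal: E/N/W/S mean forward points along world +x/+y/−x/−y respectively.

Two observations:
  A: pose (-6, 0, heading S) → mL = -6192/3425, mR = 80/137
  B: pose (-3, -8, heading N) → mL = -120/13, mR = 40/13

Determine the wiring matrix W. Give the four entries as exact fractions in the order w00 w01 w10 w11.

obs A: pose=(-6,0,S) → sL=32/25, sR=160/137, mL=-6192/3425, mR=80/137
obs B: pose=(-3,-8,N) → sL=80/13, sR=80/13, mL=-120/13, mR=40/13
sensor matrix S = [[32/25, 160/137], [80/13, 80/13]]; det S = 6144/8905
solve [mL_A; mL_B] = S·[w00; w01] and [mR_A; mR_B] = S·[w10; w11]:
  w00 = -1/2, w01 = -1, w10 = 0, w11 = 1/2

-1/2 -1 0 1/2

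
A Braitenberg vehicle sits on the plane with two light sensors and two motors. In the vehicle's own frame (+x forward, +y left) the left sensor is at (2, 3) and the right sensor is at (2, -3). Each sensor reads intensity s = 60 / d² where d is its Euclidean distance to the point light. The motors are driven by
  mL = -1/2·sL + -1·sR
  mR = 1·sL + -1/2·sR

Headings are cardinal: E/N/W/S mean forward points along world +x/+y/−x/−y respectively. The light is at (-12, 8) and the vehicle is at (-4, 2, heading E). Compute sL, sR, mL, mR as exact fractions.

60/109 60/181 -11970/19729 7590/19729

left sensor world pos  = (-2, 5); dL² = 109
right sensor world pos = (-2, -1); dR² = 181
sL = 60/109 = 60/109
sR = 60/181 = 60/181
mL = -1/2·sL + -1·sR = -11970/19729
mR = 1·sL + -1/2·sR = 7590/19729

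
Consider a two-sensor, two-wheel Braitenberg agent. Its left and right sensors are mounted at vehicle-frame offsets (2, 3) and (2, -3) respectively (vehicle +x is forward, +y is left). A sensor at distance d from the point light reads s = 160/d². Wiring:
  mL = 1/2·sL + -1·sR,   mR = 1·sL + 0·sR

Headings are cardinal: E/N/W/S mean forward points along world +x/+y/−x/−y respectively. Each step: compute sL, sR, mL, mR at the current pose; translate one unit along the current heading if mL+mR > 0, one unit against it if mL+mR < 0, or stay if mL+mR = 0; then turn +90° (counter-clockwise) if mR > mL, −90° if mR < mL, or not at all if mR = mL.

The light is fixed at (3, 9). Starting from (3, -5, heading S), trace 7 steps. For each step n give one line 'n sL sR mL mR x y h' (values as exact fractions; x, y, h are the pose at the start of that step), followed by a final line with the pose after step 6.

0 32/53 32/53 -16/53 32/53 3 -5 S
1 40/37 20/41 80/1517 40/37 3 -6 E
2 160/173 32/37 -2576/6401 160/173 4 -6 N
3 16/29 80/61 -1832/1769 16/29 4 -5 W
4 160/281 160/257 -24400/72217 160/281 5 -5 S
5 1 8/17 1/34 1 5 -6 E
6 160/169 32/41 -2128/6929 160/169 6 -6 N
final 6 -5 W

n=0: pose=(3,-5,S); sL=32/53, sR=32/53; mL=-16/53, mR=32/53; mL+mR=16/53 → advance +1; mR−mL=48/53 → turn +1·90°
n=1: pose=(3,-6,E); sL=40/37, sR=20/41; mL=80/1517, mR=40/37; mL+mR=1720/1517 → advance +1; mR−mL=1560/1517 → turn +1·90°
n=2: pose=(4,-6,N); sL=160/173, sR=32/37; mL=-2576/6401, mR=160/173; mL+mR=3344/6401 → advance +1; mR−mL=8496/6401 → turn +1·90°
n=3: pose=(4,-5,W); sL=16/29, sR=80/61; mL=-1832/1769, mR=16/29; mL+mR=-856/1769 → advance -1; mR−mL=2808/1769 → turn +1·90°
n=4: pose=(5,-5,S); sL=160/281, sR=160/257; mL=-24400/72217, mR=160/281; mL+mR=16720/72217 → advance +1; mR−mL=65520/72217 → turn +1·90°
n=5: pose=(5,-6,E); sL=1, sR=8/17; mL=1/34, mR=1; mL+mR=35/34 → advance +1; mR−mL=33/34 → turn +1·90°
n=6: pose=(6,-6,N); sL=160/169, sR=32/41; mL=-2128/6929, mR=160/169; mL+mR=4432/6929 → advance +1; mR−mL=8688/6929 → turn +1·90°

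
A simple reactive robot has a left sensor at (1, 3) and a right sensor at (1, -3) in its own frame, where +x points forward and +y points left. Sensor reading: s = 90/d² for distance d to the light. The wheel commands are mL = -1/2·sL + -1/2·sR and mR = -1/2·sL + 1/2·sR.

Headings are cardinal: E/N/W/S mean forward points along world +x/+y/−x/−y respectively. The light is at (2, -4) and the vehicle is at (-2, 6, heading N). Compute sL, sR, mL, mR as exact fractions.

9/17 45/61 -657/1037 108/1037

left sensor world pos  = (-5, 7); dL² = 170
right sensor world pos = (1, 7); dR² = 122
sL = 90/170 = 9/17
sR = 90/122 = 45/61
mL = -1/2·sL + -1/2·sR = -657/1037
mR = -1/2·sL + 1/2·sR = 108/1037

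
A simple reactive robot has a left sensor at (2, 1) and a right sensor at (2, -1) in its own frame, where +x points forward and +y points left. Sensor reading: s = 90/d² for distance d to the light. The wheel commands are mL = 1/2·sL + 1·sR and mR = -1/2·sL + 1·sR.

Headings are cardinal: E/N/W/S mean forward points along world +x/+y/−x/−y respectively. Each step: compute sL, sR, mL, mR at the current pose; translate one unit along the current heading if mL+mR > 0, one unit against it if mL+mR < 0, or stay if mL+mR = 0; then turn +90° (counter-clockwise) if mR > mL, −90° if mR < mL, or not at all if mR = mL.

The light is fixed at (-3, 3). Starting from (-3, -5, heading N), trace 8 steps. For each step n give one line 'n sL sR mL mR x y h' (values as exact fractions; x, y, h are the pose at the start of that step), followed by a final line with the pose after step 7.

n=0: pose=(-3,-5,N); sL=90/37, sR=90/37; mL=135/37, mR=45/37; mL+mR=180/37 → advance +1; mR−mL=-90/37 → turn -1·90°
n=1: pose=(-3,-4,E); sL=9/4, sR=45/34; mL=333/136, mR=27/136; mL+mR=45/17 → advance +1; mR−mL=-9/4 → turn -1·90°
n=2: pose=(-2,-4,S); sL=18/17, sR=10/9; mL=251/153, mR=89/153; mL+mR=20/9 → advance +1; mR−mL=-18/17 → turn -1·90°
n=3: pose=(-2,-5,W); sL=45/41, sR=9/5; mL=963/410, mR=513/410; mL+mR=18/5 → advance +1; mR−mL=-45/41 → turn -1·90°
n=4: pose=(-3,-5,N); sL=90/37, sR=90/37; mL=135/37, mR=45/37; mL+mR=180/37 → advance +1; mR−mL=-90/37 → turn -1·90°
n=5: pose=(-3,-4,E); sL=9/4, sR=45/34; mL=333/136, mR=27/136; mL+mR=45/17 → advance +1; mR−mL=-9/4 → turn -1·90°
n=6: pose=(-2,-4,S); sL=18/17, sR=10/9; mL=251/153, mR=89/153; mL+mR=20/9 → advance +1; mR−mL=-18/17 → turn -1·90°
n=7: pose=(-2,-5,W); sL=45/41, sR=9/5; mL=963/410, mR=513/410; mL+mR=18/5 → advance +1; mR−mL=-45/41 → turn -1·90°

0 90/37 90/37 135/37 45/37 -3 -5 N
1 9/4 45/34 333/136 27/136 -3 -4 E
2 18/17 10/9 251/153 89/153 -2 -4 S
3 45/41 9/5 963/410 513/410 -2 -5 W
4 90/37 90/37 135/37 45/37 -3 -5 N
5 9/4 45/34 333/136 27/136 -3 -4 E
6 18/17 10/9 251/153 89/153 -2 -4 S
7 45/41 9/5 963/410 513/410 -2 -5 W
final -3 -5 N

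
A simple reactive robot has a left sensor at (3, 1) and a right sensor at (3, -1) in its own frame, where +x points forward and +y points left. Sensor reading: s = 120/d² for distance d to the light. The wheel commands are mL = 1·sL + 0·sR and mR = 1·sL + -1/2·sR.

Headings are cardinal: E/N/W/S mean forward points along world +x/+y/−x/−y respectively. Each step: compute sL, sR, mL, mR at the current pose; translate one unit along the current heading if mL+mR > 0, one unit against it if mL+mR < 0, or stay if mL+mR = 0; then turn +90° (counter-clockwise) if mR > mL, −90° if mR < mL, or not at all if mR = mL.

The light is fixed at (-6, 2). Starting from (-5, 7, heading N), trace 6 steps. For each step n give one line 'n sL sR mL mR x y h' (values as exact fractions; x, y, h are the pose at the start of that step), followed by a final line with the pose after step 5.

0 15/8 30/17 15/8 135/136 -5 7 N
1 24/13 120/41 24/13 204/533 -5 8 E
2 20/3 12 20/3 2/3 -4 8 S
3 120/17 120/37 120/17 3420/629 -4 7 W
4 15/8 30/17 15/8 135/136 -5 7 N
5 24/13 120/41 24/13 204/533 -5 8 E
final -4 8 S

n=0: pose=(-5,7,N); sL=15/8, sR=30/17; mL=15/8, mR=135/136; mL+mR=195/68 → advance +1; mR−mL=-15/17 → turn -1·90°
n=1: pose=(-5,8,E); sL=24/13, sR=120/41; mL=24/13, mR=204/533; mL+mR=1188/533 → advance +1; mR−mL=-60/41 → turn -1·90°
n=2: pose=(-4,8,S); sL=20/3, sR=12; mL=20/3, mR=2/3; mL+mR=22/3 → advance +1; mR−mL=-6 → turn -1·90°
n=3: pose=(-4,7,W); sL=120/17, sR=120/37; mL=120/17, mR=3420/629; mL+mR=7860/629 → advance +1; mR−mL=-60/37 → turn -1·90°
n=4: pose=(-5,7,N); sL=15/8, sR=30/17; mL=15/8, mR=135/136; mL+mR=195/68 → advance +1; mR−mL=-15/17 → turn -1·90°
n=5: pose=(-5,8,E); sL=24/13, sR=120/41; mL=24/13, mR=204/533; mL+mR=1188/533 → advance +1; mR−mL=-60/41 → turn -1·90°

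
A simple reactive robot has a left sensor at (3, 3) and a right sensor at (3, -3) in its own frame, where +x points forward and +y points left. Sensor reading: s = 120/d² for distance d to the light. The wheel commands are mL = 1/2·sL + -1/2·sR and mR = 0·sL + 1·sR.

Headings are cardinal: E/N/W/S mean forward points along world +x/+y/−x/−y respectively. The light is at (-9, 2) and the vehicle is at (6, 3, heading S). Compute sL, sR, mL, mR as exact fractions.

left sensor world pos  = (9, 0); dL² = 328
right sensor world pos = (3, 0); dR² = 148
sL = 120/328 = 15/41
sR = 120/148 = 30/37
mL = 1/2·sL + -1/2·sR = -675/3034
mR = 0·sL + 1·sR = 30/37

15/41 30/37 -675/3034 30/37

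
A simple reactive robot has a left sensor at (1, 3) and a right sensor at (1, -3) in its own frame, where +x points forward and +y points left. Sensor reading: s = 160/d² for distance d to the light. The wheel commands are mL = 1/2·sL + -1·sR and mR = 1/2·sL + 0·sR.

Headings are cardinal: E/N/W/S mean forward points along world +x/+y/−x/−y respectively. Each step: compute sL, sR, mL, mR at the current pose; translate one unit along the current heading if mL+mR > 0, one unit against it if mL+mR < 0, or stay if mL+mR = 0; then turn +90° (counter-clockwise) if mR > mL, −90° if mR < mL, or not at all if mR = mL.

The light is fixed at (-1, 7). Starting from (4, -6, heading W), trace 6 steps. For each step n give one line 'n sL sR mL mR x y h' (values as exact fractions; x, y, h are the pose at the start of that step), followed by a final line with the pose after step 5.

0 10/17 40/29 -535/493 5/17 4 -6 W
1 160/277 32/41 -5584/11357 80/277 5 -6 S
2 16/13 80/137 56/1781 8/13 5 -5 E
3 160/137 160/221 -4240/30277 80/137 6 -5 N
4 20/29 8/5 -182/145 10/29 6 -4 W
5 32/53 160/169 -5776/8957 16/53 7 -4 S
final 7 -3 E

n=0: pose=(4,-6,W); sL=10/17, sR=40/29; mL=-535/493, mR=5/17; mL+mR=-390/493 → advance -1; mR−mL=40/29 → turn +1·90°
n=1: pose=(5,-6,S); sL=160/277, sR=32/41; mL=-5584/11357, mR=80/277; mL+mR=-2304/11357 → advance -1; mR−mL=32/41 → turn +1·90°
n=2: pose=(5,-5,E); sL=16/13, sR=80/137; mL=56/1781, mR=8/13; mL+mR=1152/1781 → advance +1; mR−mL=80/137 → turn +1·90°
n=3: pose=(6,-5,N); sL=160/137, sR=160/221; mL=-4240/30277, mR=80/137; mL+mR=13440/30277 → advance +1; mR−mL=160/221 → turn +1·90°
n=4: pose=(6,-4,W); sL=20/29, sR=8/5; mL=-182/145, mR=10/29; mL+mR=-132/145 → advance -1; mR−mL=8/5 → turn +1·90°
n=5: pose=(7,-4,S); sL=32/53, sR=160/169; mL=-5776/8957, mR=16/53; mL+mR=-3072/8957 → advance -1; mR−mL=160/169 → turn +1·90°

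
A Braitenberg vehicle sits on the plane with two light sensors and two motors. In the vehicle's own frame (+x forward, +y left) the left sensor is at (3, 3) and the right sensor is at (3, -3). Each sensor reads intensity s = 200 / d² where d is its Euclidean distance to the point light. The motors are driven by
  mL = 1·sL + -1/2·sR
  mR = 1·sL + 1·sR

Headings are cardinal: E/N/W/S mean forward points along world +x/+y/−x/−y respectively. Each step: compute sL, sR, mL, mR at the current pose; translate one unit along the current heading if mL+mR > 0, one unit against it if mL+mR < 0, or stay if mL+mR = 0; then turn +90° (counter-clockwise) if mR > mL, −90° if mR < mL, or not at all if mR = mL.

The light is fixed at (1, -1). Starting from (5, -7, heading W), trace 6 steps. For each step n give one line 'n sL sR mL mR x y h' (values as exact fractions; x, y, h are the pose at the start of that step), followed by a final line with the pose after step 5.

n=0: pose=(5,-7,W); sL=100/41, sR=20; mL=-310/41, mR=920/41; mL+mR=610/41 → advance +1; mR−mL=30 → turn +1·90°
n=1: pose=(4,-7,S); sL=200/117, sR=200/81; mL=500/1053, mR=4400/1053; mL+mR=4900/1053 → advance +1; mR−mL=100/27 → turn +1·90°
n=2: pose=(4,-8,E); sL=50/13, sR=25/17; mL=1375/442, mR=1175/221; mL+mR=3725/442 → advance +1; mR−mL=75/34 → turn +1·90°
n=3: pose=(5,-8,N); sL=200/17, sR=40/13; mL=2260/221, mR=3280/221; mL+mR=5540/221 → advance +1; mR−mL=60/13 → turn +1·90°
n=4: pose=(5,-7,W); sL=100/41, sR=20; mL=-310/41, mR=920/41; mL+mR=610/41 → advance +1; mR−mL=30 → turn +1·90°
n=5: pose=(4,-7,S); sL=200/117, sR=200/81; mL=500/1053, mR=4400/1053; mL+mR=4900/1053 → advance +1; mR−mL=100/27 → turn +1·90°

0 100/41 20 -310/41 920/41 5 -7 W
1 200/117 200/81 500/1053 4400/1053 4 -7 S
2 50/13 25/17 1375/442 1175/221 4 -8 E
3 200/17 40/13 2260/221 3280/221 5 -8 N
4 100/41 20 -310/41 920/41 5 -7 W
5 200/117 200/81 500/1053 4400/1053 4 -7 S
final 4 -8 E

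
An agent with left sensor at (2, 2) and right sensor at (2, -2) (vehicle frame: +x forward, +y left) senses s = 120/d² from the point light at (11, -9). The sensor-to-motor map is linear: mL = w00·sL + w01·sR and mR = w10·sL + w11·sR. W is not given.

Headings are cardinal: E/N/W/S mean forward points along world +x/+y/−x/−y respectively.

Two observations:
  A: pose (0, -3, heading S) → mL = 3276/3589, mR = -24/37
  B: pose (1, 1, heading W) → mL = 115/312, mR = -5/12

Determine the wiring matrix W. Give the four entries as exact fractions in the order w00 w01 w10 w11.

1 -1/2 0 -1

obs A: pose=(0,-3,S) → sL=120/97, sR=24/37, mL=3276/3589, mR=-24/37
obs B: pose=(1,1,W) → sL=15/26, sR=5/12, mL=115/312, mR=-5/12
sensor matrix S = [[120/97, 24/37], [15/26, 5/12]]; det S = 6590/46657
solve [mL_A; mL_B] = S·[w00; w01] and [mR_A; mR_B] = S·[w10; w11]:
  w00 = 1, w01 = -1/2, w10 = 0, w11 = -1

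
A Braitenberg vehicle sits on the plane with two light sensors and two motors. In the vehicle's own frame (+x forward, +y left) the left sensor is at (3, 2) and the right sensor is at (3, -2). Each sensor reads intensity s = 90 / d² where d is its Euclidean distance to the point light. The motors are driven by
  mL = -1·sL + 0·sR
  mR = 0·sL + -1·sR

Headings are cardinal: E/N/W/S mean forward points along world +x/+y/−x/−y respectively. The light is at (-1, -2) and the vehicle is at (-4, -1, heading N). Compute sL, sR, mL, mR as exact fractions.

left sensor world pos  = (-6, 2); dL² = 41
right sensor world pos = (-2, 2); dR² = 17
sL = 90/41 = 90/41
sR = 90/17 = 90/17
mL = -1·sL + 0·sR = -90/41
mR = 0·sL + -1·sR = -90/17

90/41 90/17 -90/41 -90/17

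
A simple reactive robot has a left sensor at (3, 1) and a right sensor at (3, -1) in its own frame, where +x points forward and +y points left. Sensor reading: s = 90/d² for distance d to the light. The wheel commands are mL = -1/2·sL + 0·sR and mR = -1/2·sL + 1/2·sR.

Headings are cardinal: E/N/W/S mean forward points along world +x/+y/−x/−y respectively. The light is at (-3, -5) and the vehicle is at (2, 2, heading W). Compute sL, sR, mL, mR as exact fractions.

9/4 45/34 -9/8 -63/136

left sensor world pos  = (-1, 1); dL² = 40
right sensor world pos = (-1, 3); dR² = 68
sL = 90/40 = 9/4
sR = 90/68 = 45/34
mL = -1/2·sL + 0·sR = -9/8
mR = -1/2·sL + 1/2·sR = -63/136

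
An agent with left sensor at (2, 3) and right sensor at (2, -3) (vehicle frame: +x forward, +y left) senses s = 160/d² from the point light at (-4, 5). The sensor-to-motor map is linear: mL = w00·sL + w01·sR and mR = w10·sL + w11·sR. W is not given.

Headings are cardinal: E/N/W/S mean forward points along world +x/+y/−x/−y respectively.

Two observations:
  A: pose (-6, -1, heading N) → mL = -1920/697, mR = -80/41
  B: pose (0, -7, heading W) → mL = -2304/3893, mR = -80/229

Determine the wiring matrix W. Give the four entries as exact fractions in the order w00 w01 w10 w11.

obs A: pose=(-6,-1,N) → sL=160/41, sR=160/17, mL=-1920/697, mR=-80/41
obs B: pose=(0,-7,W) → sL=160/229, sR=32/17, mL=-2304/3893, mR=-80/229
sensor matrix S = [[160/41, 160/17], [160/229, 32/17]]; det S = 122880/159613
solve [mL_A; mL_B] = S·[w00; w01] and [mR_A; mR_B] = S·[w10; w11]:
  w00 = 1/2, w01 = -1/2, w10 = -1/2, w11 = 0

1/2 -1/2 -1/2 0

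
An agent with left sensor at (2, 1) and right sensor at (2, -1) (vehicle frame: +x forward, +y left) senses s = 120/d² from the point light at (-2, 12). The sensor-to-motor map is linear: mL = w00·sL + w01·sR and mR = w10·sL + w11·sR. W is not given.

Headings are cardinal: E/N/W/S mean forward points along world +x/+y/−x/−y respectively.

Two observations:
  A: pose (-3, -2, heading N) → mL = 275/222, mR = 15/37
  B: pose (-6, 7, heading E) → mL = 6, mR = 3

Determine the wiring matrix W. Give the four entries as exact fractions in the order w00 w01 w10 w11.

obs A: pose=(-3,-2,N) → sL=30/37, sR=5/6, mL=275/222, mR=15/37
obs B: pose=(-6,7,E) → sL=6, sR=3, mL=6, mR=3
sensor matrix S = [[30/37, 5/6], [6, 3]]; det S = -95/37
solve [mL_A; mL_B] = S·[w00; w01] and [mR_A; mR_B] = S·[w10; w11]:
  w00 = 1/2, w01 = 1, w10 = 1/2, w11 = 0

1/2 1 1/2 0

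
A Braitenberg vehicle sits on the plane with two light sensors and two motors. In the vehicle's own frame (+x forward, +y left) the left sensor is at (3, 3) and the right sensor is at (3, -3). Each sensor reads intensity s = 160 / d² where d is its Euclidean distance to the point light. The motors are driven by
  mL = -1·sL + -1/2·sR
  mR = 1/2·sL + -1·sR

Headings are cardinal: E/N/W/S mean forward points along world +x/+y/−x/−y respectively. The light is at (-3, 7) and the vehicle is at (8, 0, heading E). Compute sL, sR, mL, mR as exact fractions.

40/53 20/37 -2010/1961 -320/1961

left sensor world pos  = (11, 3); dL² = 212
right sensor world pos = (11, -3); dR² = 296
sL = 160/212 = 40/53
sR = 160/296 = 20/37
mL = -1·sL + -1/2·sR = -2010/1961
mR = 1/2·sL + -1·sR = -320/1961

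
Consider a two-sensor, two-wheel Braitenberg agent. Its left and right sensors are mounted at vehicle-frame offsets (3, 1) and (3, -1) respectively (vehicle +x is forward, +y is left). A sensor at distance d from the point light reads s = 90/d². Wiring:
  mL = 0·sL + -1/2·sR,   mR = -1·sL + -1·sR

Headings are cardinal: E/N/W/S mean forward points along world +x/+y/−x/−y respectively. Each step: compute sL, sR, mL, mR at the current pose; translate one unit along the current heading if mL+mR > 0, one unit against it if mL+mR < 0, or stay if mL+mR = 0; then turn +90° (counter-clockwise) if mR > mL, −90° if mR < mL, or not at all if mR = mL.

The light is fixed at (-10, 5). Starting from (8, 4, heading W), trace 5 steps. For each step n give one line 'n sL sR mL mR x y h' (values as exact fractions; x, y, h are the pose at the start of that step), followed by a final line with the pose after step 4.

n=0: pose=(8,4,W); sL=90/229, sR=2/5; mL=-1/5, mR=-908/1145; mL+mR=-1137/1145 → advance -1; mR−mL=-679/1145 → turn -1·90°
n=1: pose=(9,4,N); sL=45/164, sR=45/202; mL=-45/404, mR=-8235/16564; mL+mR=-2520/4141 → advance -1; mR−mL=-3195/8282 → turn -1·90°
n=2: pose=(9,3,E); sL=18/97, sR=90/493; mL=-45/493, mR=-17604/47821; mL+mR=-21969/47821 → advance -1; mR−mL=-13239/47821 → turn -1·90°
n=3: pose=(8,3,S); sL=45/193, sR=45/157; mL=-45/314, mR=-15750/30301; mL+mR=-40185/60602 → advance -1; mR−mL=-22815/60602 → turn -1·90°
n=4: pose=(8,4,W); sL=90/229, sR=2/5; mL=-1/5, mR=-908/1145; mL+mR=-1137/1145 → advance -1; mR−mL=-679/1145 → turn -1·90°

0 90/229 2/5 -1/5 -908/1145 8 4 W
1 45/164 45/202 -45/404 -8235/16564 9 4 N
2 18/97 90/493 -45/493 -17604/47821 9 3 E
3 45/193 45/157 -45/314 -15750/30301 8 3 S
4 90/229 2/5 -1/5 -908/1145 8 4 W
final 9 4 N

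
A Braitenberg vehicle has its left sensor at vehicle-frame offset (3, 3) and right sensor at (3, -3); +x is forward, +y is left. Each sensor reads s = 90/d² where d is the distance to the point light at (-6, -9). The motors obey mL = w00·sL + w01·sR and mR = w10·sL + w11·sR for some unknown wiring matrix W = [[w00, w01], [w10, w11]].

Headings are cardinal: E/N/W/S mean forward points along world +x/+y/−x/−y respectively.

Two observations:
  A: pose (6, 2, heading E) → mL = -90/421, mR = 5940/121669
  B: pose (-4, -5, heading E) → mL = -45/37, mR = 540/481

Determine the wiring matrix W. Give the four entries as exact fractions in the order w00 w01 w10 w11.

-1 0 -1/2 1/2

obs A: pose=(6,2,E) → sL=90/421, sR=90/289, mL=-90/421, mR=5940/121669
obs B: pose=(-4,-5,E) → sL=45/37, sR=45/13, mL=-45/37, mR=540/481
sensor matrix S = [[90/421, 90/289], [45/37, 45/13]]; det S = 21141000/58522789
solve [mL_A; mL_B] = S·[w00; w01] and [mR_A; mR_B] = S·[w10; w11]:
  w00 = -1, w01 = 0, w10 = -1/2, w11 = 1/2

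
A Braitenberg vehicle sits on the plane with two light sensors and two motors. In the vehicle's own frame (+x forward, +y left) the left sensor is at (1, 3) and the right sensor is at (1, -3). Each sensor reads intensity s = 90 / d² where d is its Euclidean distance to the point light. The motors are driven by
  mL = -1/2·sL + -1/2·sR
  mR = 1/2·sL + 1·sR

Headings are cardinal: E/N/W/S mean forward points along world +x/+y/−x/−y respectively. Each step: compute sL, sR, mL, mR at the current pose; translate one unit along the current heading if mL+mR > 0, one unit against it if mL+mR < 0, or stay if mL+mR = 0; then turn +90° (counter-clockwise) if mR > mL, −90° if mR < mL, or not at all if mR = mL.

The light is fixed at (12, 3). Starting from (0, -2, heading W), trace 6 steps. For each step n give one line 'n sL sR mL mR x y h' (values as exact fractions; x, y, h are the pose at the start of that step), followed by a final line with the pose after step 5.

0 90/233 90/173 -18270/40309 28755/40309 0 -2 W
1 45/68 45/146 -4815/9928 6345/9928 -1 -2 S
2 10/17 2/5 -42/85 59/85 -1 -3 E
3 9/25 45/53 -801/1325 2727/2650 0 -3 N
4 90/233 90/173 -18270/40309 28755/40309 0 -2 W
5 45/68 45/146 -4815/9928 6345/9928 -1 -2 S
final -1 -3 E

n=0: pose=(0,-2,W); sL=90/233, sR=90/173; mL=-18270/40309, mR=28755/40309; mL+mR=45/173 → advance +1; mR−mL=47025/40309 → turn +1·90°
n=1: pose=(-1,-2,S); sL=45/68, sR=45/146; mL=-4815/9928, mR=6345/9928; mL+mR=45/292 → advance +1; mR−mL=1395/1241 → turn +1·90°
n=2: pose=(-1,-3,E); sL=10/17, sR=2/5; mL=-42/85, mR=59/85; mL+mR=1/5 → advance +1; mR−mL=101/85 → turn +1·90°
n=3: pose=(0,-3,N); sL=9/25, sR=45/53; mL=-801/1325, mR=2727/2650; mL+mR=45/106 → advance +1; mR−mL=4329/2650 → turn +1·90°
n=4: pose=(0,-2,W); sL=90/233, sR=90/173; mL=-18270/40309, mR=28755/40309; mL+mR=45/173 → advance +1; mR−mL=47025/40309 → turn +1·90°
n=5: pose=(-1,-2,S); sL=45/68, sR=45/146; mL=-4815/9928, mR=6345/9928; mL+mR=45/292 → advance +1; mR−mL=1395/1241 → turn +1·90°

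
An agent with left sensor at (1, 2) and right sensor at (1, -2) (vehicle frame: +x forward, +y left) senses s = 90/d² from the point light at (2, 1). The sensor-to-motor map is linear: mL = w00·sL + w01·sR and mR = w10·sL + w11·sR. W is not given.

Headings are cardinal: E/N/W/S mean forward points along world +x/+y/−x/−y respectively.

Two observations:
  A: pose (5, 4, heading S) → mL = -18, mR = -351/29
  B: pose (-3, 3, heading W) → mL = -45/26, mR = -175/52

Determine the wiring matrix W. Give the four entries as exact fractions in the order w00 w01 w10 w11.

0 -1 -1 -1/2

obs A: pose=(5,4,S) → sL=90/29, sR=18, mL=-18, mR=-351/29
obs B: pose=(-3,3,W) → sL=5/2, sR=45/26, mL=-45/26, mR=-175/52
sensor matrix S = [[90/29, 18], [5/2, 45/26]]; det S = -14940/377
solve [mL_A; mL_B] = S·[w00; w01] and [mR_A; mR_B] = S·[w10; w11]:
  w00 = 0, w01 = -1, w10 = -1, w11 = -1/2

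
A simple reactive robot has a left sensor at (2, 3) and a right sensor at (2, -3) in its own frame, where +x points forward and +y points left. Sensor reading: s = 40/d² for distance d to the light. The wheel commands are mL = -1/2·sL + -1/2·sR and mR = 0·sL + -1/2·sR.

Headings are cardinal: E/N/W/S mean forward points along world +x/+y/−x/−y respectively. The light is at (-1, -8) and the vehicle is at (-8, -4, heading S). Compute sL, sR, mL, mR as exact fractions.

2 5/13 -31/26 -5/26

left sensor world pos  = (-5, -6); dL² = 20
right sensor world pos = (-11, -6); dR² = 104
sL = 40/20 = 2
sR = 40/104 = 5/13
mL = -1/2·sL + -1/2·sR = -31/26
mR = 0·sL + -1/2·sR = -5/26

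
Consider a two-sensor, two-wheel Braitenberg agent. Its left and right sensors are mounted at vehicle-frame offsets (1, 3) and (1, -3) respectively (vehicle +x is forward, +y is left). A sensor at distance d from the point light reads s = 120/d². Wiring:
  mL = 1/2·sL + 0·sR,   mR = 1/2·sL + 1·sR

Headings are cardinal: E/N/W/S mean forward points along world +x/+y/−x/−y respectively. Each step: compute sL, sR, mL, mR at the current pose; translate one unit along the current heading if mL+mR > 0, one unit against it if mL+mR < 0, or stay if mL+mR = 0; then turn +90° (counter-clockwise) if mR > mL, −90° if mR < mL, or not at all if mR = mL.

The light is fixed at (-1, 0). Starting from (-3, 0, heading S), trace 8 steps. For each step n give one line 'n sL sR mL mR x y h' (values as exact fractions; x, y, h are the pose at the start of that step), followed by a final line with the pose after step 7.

0 60 60/13 30 450/13 -3 0 S
1 24 120/17 12 324/17 -3 -1 E
2 15/2 30 15/4 135/4 -2 -1 N
3 120/13 120/13 60/13 180/13 -2 0 W
4 60 60/13 30 450/13 -3 0 S
5 24 120/17 12 324/17 -3 -1 E
6 15/2 30 15/4 135/4 -2 -1 N
7 120/13 120/13 60/13 180/13 -2 0 W
final -3 0 S

n=0: pose=(-3,0,S); sL=60, sR=60/13; mL=30, mR=450/13; mL+mR=840/13 → advance +1; mR−mL=60/13 → turn +1·90°
n=1: pose=(-3,-1,E); sL=24, sR=120/17; mL=12, mR=324/17; mL+mR=528/17 → advance +1; mR−mL=120/17 → turn +1·90°
n=2: pose=(-2,-1,N); sL=15/2, sR=30; mL=15/4, mR=135/4; mL+mR=75/2 → advance +1; mR−mL=30 → turn +1·90°
n=3: pose=(-2,0,W); sL=120/13, sR=120/13; mL=60/13, mR=180/13; mL+mR=240/13 → advance +1; mR−mL=120/13 → turn +1·90°
n=4: pose=(-3,0,S); sL=60, sR=60/13; mL=30, mR=450/13; mL+mR=840/13 → advance +1; mR−mL=60/13 → turn +1·90°
n=5: pose=(-3,-1,E); sL=24, sR=120/17; mL=12, mR=324/17; mL+mR=528/17 → advance +1; mR−mL=120/17 → turn +1·90°
n=6: pose=(-2,-1,N); sL=15/2, sR=30; mL=15/4, mR=135/4; mL+mR=75/2 → advance +1; mR−mL=30 → turn +1·90°
n=7: pose=(-2,0,W); sL=120/13, sR=120/13; mL=60/13, mR=180/13; mL+mR=240/13 → advance +1; mR−mL=120/13 → turn +1·90°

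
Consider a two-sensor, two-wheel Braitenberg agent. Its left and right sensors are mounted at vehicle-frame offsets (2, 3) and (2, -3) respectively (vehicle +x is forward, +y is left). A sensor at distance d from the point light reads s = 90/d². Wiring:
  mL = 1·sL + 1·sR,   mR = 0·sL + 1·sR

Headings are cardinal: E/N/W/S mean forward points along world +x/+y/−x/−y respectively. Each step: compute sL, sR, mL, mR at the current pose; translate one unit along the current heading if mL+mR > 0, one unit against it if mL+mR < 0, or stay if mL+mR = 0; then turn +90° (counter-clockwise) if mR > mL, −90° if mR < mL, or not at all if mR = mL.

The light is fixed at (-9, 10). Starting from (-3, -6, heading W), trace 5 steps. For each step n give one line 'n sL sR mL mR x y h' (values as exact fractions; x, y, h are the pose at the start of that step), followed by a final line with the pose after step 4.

n=0: pose=(-3,-6,W); sL=90/377, sR=18/37; mL=10116/13949, mR=18/37; mL+mR=16902/13949 → advance +1; mR−mL=-90/377 → turn -1·90°
n=1: pose=(-4,-6,N); sL=9/20, sR=9/26; mL=207/260, mR=9/26; mL+mR=297/260 → advance +1; mR−mL=-9/20 → turn -1·90°
n=2: pose=(-4,-5,E); sL=90/193, sR=90/373; mL=50940/71989, mR=90/373; mL+mR=68310/71989 → advance +1; mR−mL=-90/193 → turn -1·90°
n=3: pose=(-3,-5,S); sL=9/37, sR=45/149; mL=3006/5513, mR=45/149; mL+mR=4671/5513 → advance +1; mR−mL=-9/37 → turn -1·90°
n=4: pose=(-3,-6,W); sL=90/377, sR=18/37; mL=10116/13949, mR=18/37; mL+mR=16902/13949 → advance +1; mR−mL=-90/377 → turn -1·90°

0 90/377 18/37 10116/13949 18/37 -3 -6 W
1 9/20 9/26 207/260 9/26 -4 -6 N
2 90/193 90/373 50940/71989 90/373 -4 -5 E
3 9/37 45/149 3006/5513 45/149 -3 -5 S
4 90/377 18/37 10116/13949 18/37 -3 -6 W
final -4 -6 N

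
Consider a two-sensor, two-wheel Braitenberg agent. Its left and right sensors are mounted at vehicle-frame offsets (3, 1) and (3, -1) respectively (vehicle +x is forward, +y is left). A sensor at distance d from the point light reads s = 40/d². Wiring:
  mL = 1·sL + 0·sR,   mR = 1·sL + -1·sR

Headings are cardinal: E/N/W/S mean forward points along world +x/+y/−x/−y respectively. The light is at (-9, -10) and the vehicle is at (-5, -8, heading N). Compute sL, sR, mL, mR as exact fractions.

20/17 4/5 20/17 32/85

left sensor world pos  = (-6, -5); dL² = 34
right sensor world pos = (-4, -5); dR² = 50
sL = 40/34 = 20/17
sR = 40/50 = 4/5
mL = 1·sL + 0·sR = 20/17
mR = 1·sL + -1·sR = 32/85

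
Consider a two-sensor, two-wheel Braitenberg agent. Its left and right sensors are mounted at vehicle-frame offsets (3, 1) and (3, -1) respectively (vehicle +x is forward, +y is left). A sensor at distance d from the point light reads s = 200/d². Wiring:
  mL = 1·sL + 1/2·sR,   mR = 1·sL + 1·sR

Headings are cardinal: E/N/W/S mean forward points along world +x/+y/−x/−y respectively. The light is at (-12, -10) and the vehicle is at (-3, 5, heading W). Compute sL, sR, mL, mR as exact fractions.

25/29 50/73 2550/2117 3275/2117

left sensor world pos  = (-6, 4); dL² = 232
right sensor world pos = (-6, 6); dR² = 292
sL = 200/232 = 25/29
sR = 200/292 = 50/73
mL = 1·sL + 1/2·sR = 2550/2117
mR = 1·sL + 1·sR = 3275/2117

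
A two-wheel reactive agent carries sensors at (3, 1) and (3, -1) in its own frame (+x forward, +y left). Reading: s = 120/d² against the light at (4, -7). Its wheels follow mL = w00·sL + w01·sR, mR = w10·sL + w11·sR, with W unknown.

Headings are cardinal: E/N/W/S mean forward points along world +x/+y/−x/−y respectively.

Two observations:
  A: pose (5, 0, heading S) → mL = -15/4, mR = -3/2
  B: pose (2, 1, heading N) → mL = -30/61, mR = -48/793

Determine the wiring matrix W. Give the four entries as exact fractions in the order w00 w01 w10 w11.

0 -1/2 1 -1

obs A: pose=(5,0,S) → sL=6, sR=15/2, mL=-15/4, mR=-3/2
obs B: pose=(2,1,N) → sL=12/13, sR=60/61, mL=-30/61, mR=-48/793
sensor matrix S = [[6, 15/2], [12/13, 60/61]]; det S = -810/793
solve [mL_A; mL_B] = S·[w00; w01] and [mR_A; mR_B] = S·[w10; w11]:
  w00 = 0, w01 = -1/2, w10 = 1, w11 = -1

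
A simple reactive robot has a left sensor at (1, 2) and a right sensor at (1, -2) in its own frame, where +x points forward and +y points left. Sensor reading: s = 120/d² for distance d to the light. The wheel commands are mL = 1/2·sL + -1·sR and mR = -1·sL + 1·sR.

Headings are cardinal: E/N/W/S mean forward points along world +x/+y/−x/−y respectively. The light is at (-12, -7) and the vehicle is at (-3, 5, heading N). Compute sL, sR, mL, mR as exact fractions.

60/109 12/29 -438/3161 -432/3161

left sensor world pos  = (-5, 6); dL² = 218
right sensor world pos = (-1, 6); dR² = 290
sL = 120/218 = 60/109
sR = 120/290 = 12/29
mL = 1/2·sL + -1·sR = -438/3161
mR = -1·sL + 1·sR = -432/3161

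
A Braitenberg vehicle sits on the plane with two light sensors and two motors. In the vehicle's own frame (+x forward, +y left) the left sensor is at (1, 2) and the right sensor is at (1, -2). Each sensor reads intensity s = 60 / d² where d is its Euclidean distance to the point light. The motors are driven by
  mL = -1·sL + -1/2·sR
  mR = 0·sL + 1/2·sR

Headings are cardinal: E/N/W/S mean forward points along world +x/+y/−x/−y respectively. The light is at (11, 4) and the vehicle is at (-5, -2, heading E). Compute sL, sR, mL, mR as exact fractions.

60/241 60/289 -24570/69649 30/289

left sensor world pos  = (-4, 0); dL² = 241
right sensor world pos = (-4, -4); dR² = 289
sL = 60/241 = 60/241
sR = 60/289 = 60/289
mL = -1·sL + -1/2·sR = -24570/69649
mR = 0·sL + 1/2·sR = 30/289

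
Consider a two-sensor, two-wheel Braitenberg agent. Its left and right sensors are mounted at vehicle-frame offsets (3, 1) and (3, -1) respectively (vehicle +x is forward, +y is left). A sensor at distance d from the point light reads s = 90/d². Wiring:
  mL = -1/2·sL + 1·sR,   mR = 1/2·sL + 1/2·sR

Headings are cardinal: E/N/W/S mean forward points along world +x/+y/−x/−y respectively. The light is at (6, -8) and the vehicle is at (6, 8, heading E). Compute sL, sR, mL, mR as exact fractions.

45/149 5/13 905/3874 665/1937

left sensor world pos  = (9, 9); dL² = 298
right sensor world pos = (9, 7); dR² = 234
sL = 90/298 = 45/149
sR = 90/234 = 5/13
mL = -1/2·sL + 1·sR = 905/3874
mR = 1/2·sL + 1/2·sR = 665/1937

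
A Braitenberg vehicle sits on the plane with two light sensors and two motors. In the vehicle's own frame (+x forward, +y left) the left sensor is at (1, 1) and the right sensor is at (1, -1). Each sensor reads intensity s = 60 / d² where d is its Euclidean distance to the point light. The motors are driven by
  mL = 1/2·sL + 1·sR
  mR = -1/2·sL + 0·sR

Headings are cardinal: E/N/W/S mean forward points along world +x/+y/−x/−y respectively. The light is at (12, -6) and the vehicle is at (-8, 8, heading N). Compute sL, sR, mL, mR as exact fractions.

10/111 30/293 4795/32523 -5/111

left sensor world pos  = (-9, 9); dL² = 666
right sensor world pos = (-7, 9); dR² = 586
sL = 60/666 = 10/111
sR = 60/586 = 30/293
mL = 1/2·sL + 1·sR = 4795/32523
mR = -1/2·sL + 0·sR = -5/111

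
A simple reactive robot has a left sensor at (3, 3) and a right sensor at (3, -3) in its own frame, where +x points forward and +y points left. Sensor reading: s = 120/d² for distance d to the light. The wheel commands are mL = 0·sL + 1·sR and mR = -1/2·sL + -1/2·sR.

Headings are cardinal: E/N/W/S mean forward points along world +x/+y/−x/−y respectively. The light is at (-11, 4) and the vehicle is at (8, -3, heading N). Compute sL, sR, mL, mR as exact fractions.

15/34 6/25 6/25 -579/1700

left sensor world pos  = (5, 0); dL² = 272
right sensor world pos = (11, 0); dR² = 500
sL = 120/272 = 15/34
sR = 120/500 = 6/25
mL = 0·sL + 1·sR = 6/25
mR = -1/2·sL + -1/2·sR = -579/1700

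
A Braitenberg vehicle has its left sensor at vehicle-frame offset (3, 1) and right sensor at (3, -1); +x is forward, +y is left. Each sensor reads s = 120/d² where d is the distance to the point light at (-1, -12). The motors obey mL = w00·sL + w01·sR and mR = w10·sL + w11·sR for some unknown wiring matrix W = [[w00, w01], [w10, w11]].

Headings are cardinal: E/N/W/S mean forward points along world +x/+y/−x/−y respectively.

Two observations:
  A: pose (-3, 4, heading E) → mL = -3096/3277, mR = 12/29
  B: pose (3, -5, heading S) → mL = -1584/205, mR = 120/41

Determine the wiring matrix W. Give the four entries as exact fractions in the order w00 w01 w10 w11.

-1 -1 1 0

obs A: pose=(-3,4,E) → sL=12/29, sR=60/113, mL=-3096/3277, mR=12/29
obs B: pose=(3,-5,S) → sL=120/41, sR=24/5, mL=-1584/205, mR=120/41
sensor matrix S = [[12/29, 60/113], [120/41, 24/5]]; det S = 290304/671785
solve [mL_A; mL_B] = S·[w00; w01] and [mR_A; mR_B] = S·[w10; w11]:
  w00 = -1, w01 = -1, w10 = 1, w11 = 0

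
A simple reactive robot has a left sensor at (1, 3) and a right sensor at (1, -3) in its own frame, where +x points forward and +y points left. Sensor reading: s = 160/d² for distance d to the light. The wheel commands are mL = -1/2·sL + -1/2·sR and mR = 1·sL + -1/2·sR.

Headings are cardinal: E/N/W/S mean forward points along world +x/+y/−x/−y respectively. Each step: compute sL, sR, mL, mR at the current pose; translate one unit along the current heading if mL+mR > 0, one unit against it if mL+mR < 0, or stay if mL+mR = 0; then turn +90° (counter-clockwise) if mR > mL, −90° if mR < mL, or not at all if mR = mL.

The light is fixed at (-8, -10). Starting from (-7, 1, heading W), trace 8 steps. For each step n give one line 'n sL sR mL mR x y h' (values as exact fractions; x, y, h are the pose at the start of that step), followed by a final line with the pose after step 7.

n=0: pose=(-7,1,W); sL=5/2, sR=40/49; mL=-325/196, mR=205/98; mL+mR=85/196 → advance +1; mR−mL=15/4 → turn +1·90°
n=1: pose=(-8,1,S); sL=160/109, sR=160/109; mL=-160/109, mR=80/109; mL+mR=-80/109 → advance -1; mR−mL=240/109 → turn +1·90°
n=2: pose=(-8,2,E); sL=80/113, sR=80/41; mL=-6160/4633, mR=-1240/4633; mL+mR=-7400/4633 → advance -1; mR−mL=120/113 → turn +1·90°
n=3: pose=(-9,2,N); sL=32/37, sR=160/173; mL=-5728/6401, mR=2576/6401; mL+mR=-3152/6401 → advance -1; mR−mL=48/37 → turn +1·90°
n=4: pose=(-9,1,W); sL=40/17, sR=4/5; mL=-134/85, mR=166/85; mL+mR=32/85 → advance +1; mR−mL=60/17 → turn +1·90°
n=5: pose=(-10,1,S); sL=160/101, sR=32/25; mL=-3616/2525, mR=2384/2525; mL+mR=-1232/2525 → advance -1; mR−mL=240/101 → turn +1·90°
n=6: pose=(-10,2,E); sL=80/113, sR=80/41; mL=-6160/4633, mR=-1240/4633; mL+mR=-7400/4633 → advance -1; mR−mL=120/113 → turn +1·90°
n=7: pose=(-11,2,N); sL=32/41, sR=160/169; mL=-5984/6929, mR=2128/6929; mL+mR=-3856/6929 → advance -1; mR−mL=48/41 → turn +1·90°

0 5/2 40/49 -325/196 205/98 -7 1 W
1 160/109 160/109 -160/109 80/109 -8 1 S
2 80/113 80/41 -6160/4633 -1240/4633 -8 2 E
3 32/37 160/173 -5728/6401 2576/6401 -9 2 N
4 40/17 4/5 -134/85 166/85 -9 1 W
5 160/101 32/25 -3616/2525 2384/2525 -10 1 S
6 80/113 80/41 -6160/4633 -1240/4633 -10 2 E
7 32/41 160/169 -5984/6929 2128/6929 -11 2 N
final -11 1 W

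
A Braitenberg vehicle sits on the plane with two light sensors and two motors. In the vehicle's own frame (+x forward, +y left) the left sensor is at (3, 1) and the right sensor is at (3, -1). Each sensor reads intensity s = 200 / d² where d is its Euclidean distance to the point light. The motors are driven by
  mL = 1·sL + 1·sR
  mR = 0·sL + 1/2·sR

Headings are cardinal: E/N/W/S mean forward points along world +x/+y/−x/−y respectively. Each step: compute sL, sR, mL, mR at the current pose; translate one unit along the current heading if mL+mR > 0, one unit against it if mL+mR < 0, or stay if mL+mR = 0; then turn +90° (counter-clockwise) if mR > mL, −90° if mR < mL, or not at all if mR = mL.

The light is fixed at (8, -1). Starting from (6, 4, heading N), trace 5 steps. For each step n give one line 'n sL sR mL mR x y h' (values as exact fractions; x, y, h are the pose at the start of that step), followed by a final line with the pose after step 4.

0 200/73 40/13 5520/949 20/13 6 4 N
1 4 100/13 152/13 50/13 6 5 E
2 200/9 200/13 4400/117 100/13 7 5 S
3 25/4 50/13 525/52 25/13 7 4 W
4 200/73 40/13 5520/949 20/13 6 4 N
final 6 5 E

n=0: pose=(6,4,N); sL=200/73, sR=40/13; mL=5520/949, mR=20/13; mL+mR=6980/949 → advance +1; mR−mL=-4060/949 → turn -1·90°
n=1: pose=(6,5,E); sL=4, sR=100/13; mL=152/13, mR=50/13; mL+mR=202/13 → advance +1; mR−mL=-102/13 → turn -1·90°
n=2: pose=(7,5,S); sL=200/9, sR=200/13; mL=4400/117, mR=100/13; mL+mR=5300/117 → advance +1; mR−mL=-3500/117 → turn -1·90°
n=3: pose=(7,4,W); sL=25/4, sR=50/13; mL=525/52, mR=25/13; mL+mR=625/52 → advance +1; mR−mL=-425/52 → turn -1·90°
n=4: pose=(6,4,N); sL=200/73, sR=40/13; mL=5520/949, mR=20/13; mL+mR=6980/949 → advance +1; mR−mL=-4060/949 → turn -1·90°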